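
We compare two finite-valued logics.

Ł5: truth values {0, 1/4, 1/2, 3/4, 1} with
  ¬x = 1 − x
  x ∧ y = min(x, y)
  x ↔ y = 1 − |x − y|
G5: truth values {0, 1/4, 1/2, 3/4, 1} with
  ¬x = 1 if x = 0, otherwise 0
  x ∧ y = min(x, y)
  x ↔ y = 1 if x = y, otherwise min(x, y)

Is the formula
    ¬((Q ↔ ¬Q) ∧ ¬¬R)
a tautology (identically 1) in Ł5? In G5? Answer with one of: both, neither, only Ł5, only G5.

only G5

In Ł5: at Q = 1/4, R = 1/4 the value is 3/4 — not a tautology.
In G5: every assignment gives 1 — tautology.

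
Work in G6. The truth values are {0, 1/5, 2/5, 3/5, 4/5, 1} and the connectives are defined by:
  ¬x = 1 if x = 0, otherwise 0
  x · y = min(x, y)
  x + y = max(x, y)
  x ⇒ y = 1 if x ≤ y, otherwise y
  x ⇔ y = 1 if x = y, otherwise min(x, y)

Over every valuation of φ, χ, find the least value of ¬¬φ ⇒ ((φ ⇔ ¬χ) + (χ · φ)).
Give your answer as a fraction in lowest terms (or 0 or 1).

1/5

Take φ = 1/5, χ = 0:
¬φ = ¬1/5 = 0
¬¬φ = ¬0 = 1
¬χ = ¬0 = 1
φ ⇔ ¬χ = 1/5 ⇔ 1 = 1/5
χ · φ = 0 · 1/5 = 0
(φ ⇔ ¬χ) + (χ · φ) = 1/5 + 0 = 1/5
¬¬φ ⇒ ((φ ⇔ ¬χ) + (χ · φ)) = 1 ⇒ 1/5 = 1/5
No assignment yields a value below 1/5, so this is the minimum.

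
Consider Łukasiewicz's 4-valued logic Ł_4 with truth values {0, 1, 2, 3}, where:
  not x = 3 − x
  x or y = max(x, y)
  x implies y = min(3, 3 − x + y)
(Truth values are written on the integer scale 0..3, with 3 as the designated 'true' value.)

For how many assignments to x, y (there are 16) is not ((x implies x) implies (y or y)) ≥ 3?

x = 0, y = 0 ↦ 3  ≥
x = 0, y = 1 ↦ 2  <
x = 0, y = 2 ↦ 1  <
x = 0, y = 3 ↦ 0  <
x = 1, y = 0 ↦ 3  ≥
x = 1, y = 1 ↦ 2  <
x = 1, y = 2 ↦ 1  <
x = 1, y = 3 ↦ 0  <
x = 2, y = 0 ↦ 3  ≥
x = 2, y = 1 ↦ 2  <
x = 2, y = 2 ↦ 1  <
x = 2, y = 3 ↦ 0  <
x = 3, y = 0 ↦ 3  ≥
x = 3, y = 1 ↦ 2  <
x = 3, y = 2 ↦ 1  <
x = 3, y = 3 ↦ 0  <
So 4 of the 16 assignments meet the threshold.

4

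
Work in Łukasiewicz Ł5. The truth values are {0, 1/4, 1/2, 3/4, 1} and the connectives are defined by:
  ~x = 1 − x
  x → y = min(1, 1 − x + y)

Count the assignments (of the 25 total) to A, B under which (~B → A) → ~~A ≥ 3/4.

16

value 1: 9 assignments (counts)
value 3/4: 7 assignments (counts)
value 1/2: 5 assignments
value 1/4: 3 assignments
value 0: 1 assignment
So 16 of the 25 assignments meet the threshold.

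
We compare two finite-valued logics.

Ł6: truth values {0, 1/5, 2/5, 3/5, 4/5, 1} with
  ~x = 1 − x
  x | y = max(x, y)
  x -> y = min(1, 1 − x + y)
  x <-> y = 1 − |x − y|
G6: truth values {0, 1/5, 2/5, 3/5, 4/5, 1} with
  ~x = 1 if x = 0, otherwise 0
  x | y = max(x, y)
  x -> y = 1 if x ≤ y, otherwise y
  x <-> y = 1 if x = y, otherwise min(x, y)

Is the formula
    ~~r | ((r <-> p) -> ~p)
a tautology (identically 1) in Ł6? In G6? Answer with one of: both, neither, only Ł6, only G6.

only G6

In Ł6: at p = 1/5, r = 1/5 the value is 4/5 — not a tautology.
In G6: every assignment gives 1 — tautology.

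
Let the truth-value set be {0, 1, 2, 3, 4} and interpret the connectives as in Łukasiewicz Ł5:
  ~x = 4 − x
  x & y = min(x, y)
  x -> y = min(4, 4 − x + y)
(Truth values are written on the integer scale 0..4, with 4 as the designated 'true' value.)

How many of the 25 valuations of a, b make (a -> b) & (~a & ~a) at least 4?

value 4: 5 assignments (counts)
value 3: 5 assignments
value 2: 5 assignments
value 1: 5 assignments
value 0: 5 assignments
So 5 of the 25 assignments meet the threshold.

5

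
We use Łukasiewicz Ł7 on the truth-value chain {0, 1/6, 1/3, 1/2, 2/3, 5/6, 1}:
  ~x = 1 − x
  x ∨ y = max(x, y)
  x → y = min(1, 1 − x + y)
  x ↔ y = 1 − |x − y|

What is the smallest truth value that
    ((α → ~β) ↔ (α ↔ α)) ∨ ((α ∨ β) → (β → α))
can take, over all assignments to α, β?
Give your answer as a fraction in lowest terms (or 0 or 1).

Take α = 1/2, β = 1:
~β = ~1 = 0
α → ~β = 1/2 → 0 = 1/2
α ↔ α = 1/2 ↔ 1/2 = 1
(α → ~β) ↔ (α ↔ α) = 1/2 ↔ 1 = 1/2
α ∨ β = 1/2 ∨ 1 = 1
β → α = 1 → 1/2 = 1/2
(α ∨ β) → (β → α) = 1 → 1/2 = 1/2
((α → ~β) ↔ (α ↔ α)) ∨ ((α ∨ β) → (β → α)) = 1/2 ∨ 1/2 = 1/2
No assignment yields a value below 1/2, so this is the minimum.

1/2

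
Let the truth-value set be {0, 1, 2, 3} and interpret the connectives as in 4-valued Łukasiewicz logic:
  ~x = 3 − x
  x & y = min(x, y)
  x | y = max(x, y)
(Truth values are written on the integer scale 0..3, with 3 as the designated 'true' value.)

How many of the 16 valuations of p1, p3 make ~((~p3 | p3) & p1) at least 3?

4

p1 = 0, p3 = 0 ↦ 3  ≥
p1 = 0, p3 = 1 ↦ 3  ≥
p1 = 0, p3 = 2 ↦ 3  ≥
p1 = 0, p3 = 3 ↦ 3  ≥
p1 = 1, p3 = 0 ↦ 2  <
p1 = 1, p3 = 1 ↦ 2  <
p1 = 1, p3 = 2 ↦ 2  <
p1 = 1, p3 = 3 ↦ 2  <
p1 = 2, p3 = 0 ↦ 1  <
p1 = 2, p3 = 1 ↦ 1  <
p1 = 2, p3 = 2 ↦ 1  <
p1 = 2, p3 = 3 ↦ 1  <
p1 = 3, p3 = 0 ↦ 0  <
p1 = 3, p3 = 1 ↦ 1  <
p1 = 3, p3 = 2 ↦ 1  <
p1 = 3, p3 = 3 ↦ 0  <
So 4 of the 16 assignments meet the threshold.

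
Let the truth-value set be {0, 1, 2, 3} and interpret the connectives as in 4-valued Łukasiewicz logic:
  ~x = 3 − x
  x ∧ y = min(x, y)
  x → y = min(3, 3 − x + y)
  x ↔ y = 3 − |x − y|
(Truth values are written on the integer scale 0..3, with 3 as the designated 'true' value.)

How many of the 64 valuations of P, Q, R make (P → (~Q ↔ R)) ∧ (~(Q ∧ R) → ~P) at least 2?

41

value 3: 25 assignments (counts)
value 2: 16 assignments (counts)
value 1: 15 assignments
value 0: 8 assignments
So 41 of the 64 assignments meet the threshold.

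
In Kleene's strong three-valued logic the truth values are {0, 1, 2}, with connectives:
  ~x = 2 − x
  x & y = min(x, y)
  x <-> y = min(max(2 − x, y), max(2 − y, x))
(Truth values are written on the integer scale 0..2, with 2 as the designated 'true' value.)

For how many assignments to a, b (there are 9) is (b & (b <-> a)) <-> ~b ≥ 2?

a = 0, b = 0 ↦ 0  <
a = 0, b = 1 ↦ 1  <
a = 0, b = 2 ↦ 2  ≥
a = 1, b = 0 ↦ 0  <
a = 1, b = 1 ↦ 1  <
a = 1, b = 2 ↦ 1  <
a = 2, b = 0 ↦ 0  <
a = 2, b = 1 ↦ 1  <
a = 2, b = 2 ↦ 0  <
So 1 of the 9 assignments meets the threshold.

1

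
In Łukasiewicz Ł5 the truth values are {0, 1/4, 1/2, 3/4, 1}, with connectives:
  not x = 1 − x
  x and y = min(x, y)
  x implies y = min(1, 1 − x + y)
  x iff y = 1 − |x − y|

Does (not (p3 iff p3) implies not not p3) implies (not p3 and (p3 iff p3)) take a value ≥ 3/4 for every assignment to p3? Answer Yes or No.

No

Counterexample: take p3 = 1/2.
p3 iff p3 = 1/2 iff 1/2 = 1
not (p3 iff p3) = not 1 = 0
not p3 = not 1/2 = 1/2
not not p3 = not 1/2 = 1/2
not (p3 iff p3) implies not not p3 = 0 implies 1/2 = 1
not p3 = not 1/2 = 1/2
p3 iff p3 = 1/2 iff 1/2 = 1
not p3 and (p3 iff p3) = 1/2 and 1 = 1/2
(not (p3 iff p3) implies not not p3) implies (not p3 and (p3 iff p3)) = 1 implies 1/2 = 1/2
This gives 1/2, which is below 3/4.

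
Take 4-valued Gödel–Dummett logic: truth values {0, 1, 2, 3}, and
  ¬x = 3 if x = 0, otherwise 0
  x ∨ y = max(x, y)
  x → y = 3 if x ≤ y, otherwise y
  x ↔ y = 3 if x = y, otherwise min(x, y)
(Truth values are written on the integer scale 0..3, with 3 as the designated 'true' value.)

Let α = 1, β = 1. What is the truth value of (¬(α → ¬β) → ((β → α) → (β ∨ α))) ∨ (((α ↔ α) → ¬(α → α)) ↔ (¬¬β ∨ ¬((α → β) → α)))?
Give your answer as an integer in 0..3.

¬β = ¬1 = 0
α → ¬β = 1 → 0 = 0
¬(α → ¬β) = ¬0 = 3
β → α = 1 → 1 = 3
β ∨ α = 1 ∨ 1 = 1
(β → α) → (β ∨ α) = 3 → 1 = 1
¬(α → ¬β) → ((β → α) → (β ∨ α)) = 3 → 1 = 1
α ↔ α = 1 ↔ 1 = 3
α → α = 1 → 1 = 3
¬(α → α) = ¬3 = 0
(α ↔ α) → ¬(α → α) = 3 → 0 = 0
¬β = ¬1 = 0
¬¬β = ¬0 = 3
α → β = 1 → 1 = 3
(α → β) → α = 3 → 1 = 1
¬((α → β) → α) = ¬1 = 0
¬¬β ∨ ¬((α → β) → α) = 3 ∨ 0 = 3
((α ↔ α) → ¬(α → α)) ↔ (¬¬β ∨ ¬((α → β) → α)) = 0 ↔ 3 = 0
(¬(α → ¬β) → ((β → α) → (β ∨ α))) ∨ (((α ↔ α) → ¬(α → α)) ↔ (¬¬β ∨ ¬((α → β) → α))) = 1 ∨ 0 = 1

1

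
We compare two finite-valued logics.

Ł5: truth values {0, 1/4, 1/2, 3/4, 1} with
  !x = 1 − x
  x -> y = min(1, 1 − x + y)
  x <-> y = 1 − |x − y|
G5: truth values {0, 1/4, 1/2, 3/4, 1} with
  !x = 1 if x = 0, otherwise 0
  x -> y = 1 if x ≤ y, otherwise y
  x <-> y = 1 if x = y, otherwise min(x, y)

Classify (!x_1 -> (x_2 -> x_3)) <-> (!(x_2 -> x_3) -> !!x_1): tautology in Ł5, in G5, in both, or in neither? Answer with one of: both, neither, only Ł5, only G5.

In Ł5: every assignment gives 1 — tautology.
In G5: at x_1 = 0, x_2 = 1/2, x_3 = 1/4 the value is 1/4 — not a tautology.

only Ł5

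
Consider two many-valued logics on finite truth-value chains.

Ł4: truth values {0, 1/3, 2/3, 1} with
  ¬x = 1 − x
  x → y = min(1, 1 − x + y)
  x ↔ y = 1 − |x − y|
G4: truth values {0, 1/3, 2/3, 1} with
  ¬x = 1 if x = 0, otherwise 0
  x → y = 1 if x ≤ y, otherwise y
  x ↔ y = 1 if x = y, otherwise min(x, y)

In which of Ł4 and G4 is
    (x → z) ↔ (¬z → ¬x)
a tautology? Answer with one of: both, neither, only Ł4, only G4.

only Ł4

In Ł4: every assignment gives 1 — tautology.
In G4: at x = 2/3, z = 1/3 the value is 1/3 — not a tautology.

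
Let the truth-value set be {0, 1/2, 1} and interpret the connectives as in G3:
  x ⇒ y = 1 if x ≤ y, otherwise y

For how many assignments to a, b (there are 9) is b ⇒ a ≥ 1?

a = 0, b = 0 ↦ 1  ≥
a = 0, b = 1/2 ↦ 0  <
a = 0, b = 1 ↦ 0  <
a = 1/2, b = 0 ↦ 1  ≥
a = 1/2, b = 1/2 ↦ 1  ≥
a = 1/2, b = 1 ↦ 1/2  <
a = 1, b = 0 ↦ 1  ≥
a = 1, b = 1/2 ↦ 1  ≥
a = 1, b = 1 ↦ 1  ≥
So 6 of the 9 assignments meet the threshold.

6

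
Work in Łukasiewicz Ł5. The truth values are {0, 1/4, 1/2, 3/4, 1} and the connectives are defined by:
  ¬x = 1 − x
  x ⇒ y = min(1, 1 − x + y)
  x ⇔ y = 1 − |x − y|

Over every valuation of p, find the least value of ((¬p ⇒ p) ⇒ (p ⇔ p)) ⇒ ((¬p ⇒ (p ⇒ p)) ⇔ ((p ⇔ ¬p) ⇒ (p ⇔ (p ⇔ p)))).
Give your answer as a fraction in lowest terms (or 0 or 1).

1/2

Take p = 1/2:
¬p = ¬1/2 = 1/2
¬p ⇒ p = 1/2 ⇒ 1/2 = 1
p ⇔ p = 1/2 ⇔ 1/2 = 1
(¬p ⇒ p) ⇒ (p ⇔ p) = 1 ⇒ 1 = 1
¬p = ¬1/2 = 1/2
p ⇒ p = 1/2 ⇒ 1/2 = 1
¬p ⇒ (p ⇒ p) = 1/2 ⇒ 1 = 1
¬p = ¬1/2 = 1/2
p ⇔ ¬p = 1/2 ⇔ 1/2 = 1
p ⇔ p = 1/2 ⇔ 1/2 = 1
p ⇔ (p ⇔ p) = 1/2 ⇔ 1 = 1/2
(p ⇔ ¬p) ⇒ (p ⇔ (p ⇔ p)) = 1 ⇒ 1/2 = 1/2
(¬p ⇒ (p ⇒ p)) ⇔ ((p ⇔ ¬p) ⇒ (p ⇔ (p ⇔ p))) = 1 ⇔ 1/2 = 1/2
((¬p ⇒ p) ⇒ (p ⇔ p)) ⇒ ((¬p ⇒ (p ⇒ p)) ⇔ ((p ⇔ ¬p) ⇒ (p ⇔ (p ⇔ p)))) = 1 ⇒ 1/2 = 1/2
No assignment yields a value below 1/2, so this is the minimum.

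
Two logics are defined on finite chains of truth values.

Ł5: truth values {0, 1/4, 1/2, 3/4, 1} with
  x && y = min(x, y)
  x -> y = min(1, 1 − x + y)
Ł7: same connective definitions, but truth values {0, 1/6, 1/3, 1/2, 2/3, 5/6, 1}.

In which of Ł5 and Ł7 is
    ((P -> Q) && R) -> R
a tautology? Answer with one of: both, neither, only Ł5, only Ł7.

In Ł5: every assignment gives 1 — tautology.
In Ł7: every assignment gives 1 — tautology.

both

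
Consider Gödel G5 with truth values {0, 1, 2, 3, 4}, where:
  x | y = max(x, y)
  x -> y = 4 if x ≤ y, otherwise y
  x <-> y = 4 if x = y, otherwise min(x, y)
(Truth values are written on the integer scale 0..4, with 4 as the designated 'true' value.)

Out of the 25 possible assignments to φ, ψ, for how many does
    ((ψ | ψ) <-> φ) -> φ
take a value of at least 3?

22

value 4: 21 assignments (counts)
value 3: 1 assignment (counts)
value 2: 1 assignment
value 1: 1 assignment
value 0: 1 assignment
So 22 of the 25 assignments meet the threshold.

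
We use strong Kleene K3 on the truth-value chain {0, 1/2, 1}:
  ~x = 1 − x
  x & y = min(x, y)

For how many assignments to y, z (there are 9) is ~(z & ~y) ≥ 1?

y = 0, z = 0 ↦ 1  ≥
y = 0, z = 1/2 ↦ 1/2  <
y = 0, z = 1 ↦ 0  <
y = 1/2, z = 0 ↦ 1  ≥
y = 1/2, z = 1/2 ↦ 1/2  <
y = 1/2, z = 1 ↦ 1/2  <
y = 1, z = 0 ↦ 1  ≥
y = 1, z = 1/2 ↦ 1  ≥
y = 1, z = 1 ↦ 1  ≥
So 5 of the 9 assignments meet the threshold.

5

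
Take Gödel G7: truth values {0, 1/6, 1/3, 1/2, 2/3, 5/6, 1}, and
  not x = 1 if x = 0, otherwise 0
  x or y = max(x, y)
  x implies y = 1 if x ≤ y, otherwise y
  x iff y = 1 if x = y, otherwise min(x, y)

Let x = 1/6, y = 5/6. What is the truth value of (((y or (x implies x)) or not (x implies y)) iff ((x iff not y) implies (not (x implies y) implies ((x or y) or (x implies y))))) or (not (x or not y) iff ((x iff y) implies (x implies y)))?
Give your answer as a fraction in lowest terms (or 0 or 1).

1

x implies x = 1/6 implies 1/6 = 1
y or (x implies x) = 5/6 or 1 = 1
x implies y = 1/6 implies 5/6 = 1
not (x implies y) = not 1 = 0
(y or (x implies x)) or not (x implies y) = 1 or 0 = 1
not y = not 5/6 = 0
x iff not y = 1/6 iff 0 = 0
x implies y = 1/6 implies 5/6 = 1
not (x implies y) = not 1 = 0
x or y = 1/6 or 5/6 = 5/6
x implies y = 1/6 implies 5/6 = 1
(x or y) or (x implies y) = 5/6 or 1 = 1
not (x implies y) implies ((x or y) or (x implies y)) = 0 implies 1 = 1
(x iff not y) implies (not (x implies y) implies ((x or y) or (x implies y))) = 0 implies 1 = 1
((y or (x implies x)) or not (x implies y)) iff ((x iff not y) implies (not (x implies y) implies ((x or y) or (x implies y)))) = 1 iff 1 = 1
not y = not 5/6 = 0
x or not y = 1/6 or 0 = 1/6
not (x or not y) = not 1/6 = 0
x iff y = 1/6 iff 5/6 = 1/6
x implies y = 1/6 implies 5/6 = 1
(x iff y) implies (x implies y) = 1/6 implies 1 = 1
not (x or not y) iff ((x iff y) implies (x implies y)) = 0 iff 1 = 0
(((y or (x implies x)) or not (x implies y)) iff ((x iff not y) implies (not (x implies y) implies ((x or y) or (x implies y))))) or (not (x or not y) iff ((x iff y) implies (x implies y))) = 1 or 0 = 1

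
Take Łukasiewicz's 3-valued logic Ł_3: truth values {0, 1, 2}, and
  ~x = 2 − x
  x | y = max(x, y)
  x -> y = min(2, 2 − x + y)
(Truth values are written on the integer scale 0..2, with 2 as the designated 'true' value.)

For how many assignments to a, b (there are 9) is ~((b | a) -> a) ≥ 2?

1

a = 0, b = 0 ↦ 0  <
a = 0, b = 1 ↦ 1  <
a = 0, b = 2 ↦ 2  ≥
a = 1, b = 0 ↦ 0  <
a = 1, b = 1 ↦ 0  <
a = 1, b = 2 ↦ 1  <
a = 2, b = 0 ↦ 0  <
a = 2, b = 1 ↦ 0  <
a = 2, b = 2 ↦ 0  <
So 1 of the 9 assignments meets the threshold.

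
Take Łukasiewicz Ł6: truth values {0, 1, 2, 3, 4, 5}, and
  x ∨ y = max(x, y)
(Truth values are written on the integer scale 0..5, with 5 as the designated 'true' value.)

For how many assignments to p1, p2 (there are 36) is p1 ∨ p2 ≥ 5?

11

value 5: 11 assignments (counts)
value 4: 9 assignments
value 3: 7 assignments
value 2: 5 assignments
value 1: 3 assignments
value 0: 1 assignment
So 11 of the 36 assignments meet the threshold.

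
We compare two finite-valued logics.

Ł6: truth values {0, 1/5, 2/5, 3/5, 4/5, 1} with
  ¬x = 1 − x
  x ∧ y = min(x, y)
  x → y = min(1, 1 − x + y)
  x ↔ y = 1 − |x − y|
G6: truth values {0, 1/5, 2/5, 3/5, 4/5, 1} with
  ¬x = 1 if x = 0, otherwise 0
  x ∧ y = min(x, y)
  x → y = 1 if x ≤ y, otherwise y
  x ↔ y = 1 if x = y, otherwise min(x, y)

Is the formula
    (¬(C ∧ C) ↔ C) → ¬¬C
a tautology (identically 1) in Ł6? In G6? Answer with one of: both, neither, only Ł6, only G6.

only G6

In Ł6: at C = 1/5 the value is 4/5 — not a tautology.
In G6: every assignment gives 1 — tautology.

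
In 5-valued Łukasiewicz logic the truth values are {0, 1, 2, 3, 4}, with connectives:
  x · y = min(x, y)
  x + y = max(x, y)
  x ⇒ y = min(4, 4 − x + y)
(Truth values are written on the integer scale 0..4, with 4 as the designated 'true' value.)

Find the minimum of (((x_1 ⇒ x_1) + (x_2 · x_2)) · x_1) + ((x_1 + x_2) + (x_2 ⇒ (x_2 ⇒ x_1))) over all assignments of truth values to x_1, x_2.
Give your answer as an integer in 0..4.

Take x_1 = 0, x_2 = 3:
x_1 ⇒ x_1 = 0 ⇒ 0 = 4
x_2 · x_2 = 3 · 3 = 3
(x_1 ⇒ x_1) + (x_2 · x_2) = 4 + 3 = 4
((x_1 ⇒ x_1) + (x_2 · x_2)) · x_1 = 4 · 0 = 0
x_1 + x_2 = 0 + 3 = 3
x_2 ⇒ x_1 = 3 ⇒ 0 = 1
x_2 ⇒ (x_2 ⇒ x_1) = 3 ⇒ 1 = 2
(x_1 + x_2) + (x_2 ⇒ (x_2 ⇒ x_1)) = 3 + 2 = 3
(((x_1 ⇒ x_1) + (x_2 · x_2)) · x_1) + ((x_1 + x_2) + (x_2 ⇒ (x_2 ⇒ x_1))) = 0 + 3 = 3
No assignment yields a value below 3, so this is the minimum.

3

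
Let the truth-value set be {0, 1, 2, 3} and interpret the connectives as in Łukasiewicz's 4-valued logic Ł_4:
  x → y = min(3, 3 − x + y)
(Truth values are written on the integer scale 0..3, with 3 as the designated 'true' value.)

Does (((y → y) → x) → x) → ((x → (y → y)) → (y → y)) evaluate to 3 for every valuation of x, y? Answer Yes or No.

x = 0, y = 0 ↦ 3
x = 0, y = 1 ↦ 3
x = 0, y = 2 ↦ 3
x = 0, y = 3 ↦ 3
x = 1, y = 0 ↦ 3
x = 1, y = 1 ↦ 3
x = 1, y = 2 ↦ 3
x = 1, y = 3 ↦ 3
x = 2, y = 0 ↦ 3
x = 2, y = 1 ↦ 3
x = 2, y = 2 ↦ 3
x = 2, y = 3 ↦ 3
x = 3, y = 0 ↦ 3
x = 3, y = 1 ↦ 3
x = 3, y = 2 ↦ 3
x = 3, y = 3 ↦ 3
Every assignment gives a value ≥ 3.

Yes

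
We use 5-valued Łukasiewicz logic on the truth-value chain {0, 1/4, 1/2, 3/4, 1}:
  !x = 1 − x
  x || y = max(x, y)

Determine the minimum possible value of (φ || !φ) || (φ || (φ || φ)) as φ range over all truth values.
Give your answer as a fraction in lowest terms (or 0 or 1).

1/2

Take φ = 1/2:
!φ = !1/2 = 1/2
φ || !φ = 1/2 || 1/2 = 1/2
φ || φ = 1/2 || 1/2 = 1/2
φ || (φ || φ) = 1/2 || 1/2 = 1/2
(φ || !φ) || (φ || (φ || φ)) = 1/2 || 1/2 = 1/2
No assignment yields a value below 1/2, so this is the minimum.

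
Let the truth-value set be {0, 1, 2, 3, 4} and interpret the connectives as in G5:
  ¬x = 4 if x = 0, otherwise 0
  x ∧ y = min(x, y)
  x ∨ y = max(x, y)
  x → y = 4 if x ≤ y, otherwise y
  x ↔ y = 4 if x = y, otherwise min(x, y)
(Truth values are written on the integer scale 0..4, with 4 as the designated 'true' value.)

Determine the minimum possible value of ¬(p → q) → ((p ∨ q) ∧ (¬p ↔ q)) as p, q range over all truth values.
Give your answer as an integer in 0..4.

1

Take p = 1, q = 0:
p → q = 1 → 0 = 0
¬(p → q) = ¬0 = 4
p ∨ q = 1 ∨ 0 = 1
¬p = ¬1 = 0
¬p ↔ q = 0 ↔ 0 = 4
(p ∨ q) ∧ (¬p ↔ q) = 1 ∧ 4 = 1
¬(p → q) → ((p ∨ q) ∧ (¬p ↔ q)) = 4 → 1 = 1
No assignment yields a value below 1, so this is the minimum.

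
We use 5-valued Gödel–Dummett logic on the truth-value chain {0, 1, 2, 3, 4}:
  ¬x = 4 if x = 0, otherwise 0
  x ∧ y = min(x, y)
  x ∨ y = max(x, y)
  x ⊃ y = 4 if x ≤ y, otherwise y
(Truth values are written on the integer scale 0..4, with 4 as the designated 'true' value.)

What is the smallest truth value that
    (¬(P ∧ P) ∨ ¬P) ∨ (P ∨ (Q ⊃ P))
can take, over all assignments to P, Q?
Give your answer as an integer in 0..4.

1

Take P = 1, Q = 2:
P ∧ P = 1 ∧ 1 = 1
¬(P ∧ P) = ¬1 = 0
¬P = ¬1 = 0
¬(P ∧ P) ∨ ¬P = 0 ∨ 0 = 0
Q ⊃ P = 2 ⊃ 1 = 1
P ∨ (Q ⊃ P) = 1 ∨ 1 = 1
(¬(P ∧ P) ∨ ¬P) ∨ (P ∨ (Q ⊃ P)) = 0 ∨ 1 = 1
No assignment yields a value below 1, so this is the minimum.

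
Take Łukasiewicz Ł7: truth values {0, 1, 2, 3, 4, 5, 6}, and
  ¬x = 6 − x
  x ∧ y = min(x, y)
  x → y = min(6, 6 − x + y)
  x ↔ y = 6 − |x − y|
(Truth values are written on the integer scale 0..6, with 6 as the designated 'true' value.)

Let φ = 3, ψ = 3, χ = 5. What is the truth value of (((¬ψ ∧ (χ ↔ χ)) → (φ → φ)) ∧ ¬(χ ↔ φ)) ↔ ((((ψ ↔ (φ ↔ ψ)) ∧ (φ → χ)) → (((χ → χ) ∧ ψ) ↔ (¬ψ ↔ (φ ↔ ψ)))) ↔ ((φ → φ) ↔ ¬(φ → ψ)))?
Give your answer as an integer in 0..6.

4

¬ψ = ¬3 = 3
χ ↔ χ = 5 ↔ 5 = 6
¬ψ ∧ (χ ↔ χ) = 3 ∧ 6 = 3
φ → φ = 3 → 3 = 6
(¬ψ ∧ (χ ↔ χ)) → (φ → φ) = 3 → 6 = 6
χ ↔ φ = 5 ↔ 3 = 4
¬(χ ↔ φ) = ¬4 = 2
((¬ψ ∧ (χ ↔ χ)) → (φ → φ)) ∧ ¬(χ ↔ φ) = 6 ∧ 2 = 2
φ ↔ ψ = 3 ↔ 3 = 6
ψ ↔ (φ ↔ ψ) = 3 ↔ 6 = 3
φ → χ = 3 → 5 = 6
(ψ ↔ (φ ↔ ψ)) ∧ (φ → χ) = 3 ∧ 6 = 3
χ → χ = 5 → 5 = 6
(χ → χ) ∧ ψ = 6 ∧ 3 = 3
¬ψ = ¬3 = 3
φ ↔ ψ = 3 ↔ 3 = 6
¬ψ ↔ (φ ↔ ψ) = 3 ↔ 6 = 3
((χ → χ) ∧ ψ) ↔ (¬ψ ↔ (φ ↔ ψ)) = 3 ↔ 3 = 6
((ψ ↔ (φ ↔ ψ)) ∧ (φ → χ)) → (((χ → χ) ∧ ψ) ↔ (¬ψ ↔ (φ ↔ ψ))) = 3 → 6 = 6
φ → φ = 3 → 3 = 6
φ → ψ = 3 → 3 = 6
¬(φ → ψ) = ¬6 = 0
(φ → φ) ↔ ¬(φ → ψ) = 6 ↔ 0 = 0
(((ψ ↔ (φ ↔ ψ)) ∧ (φ → χ)) → (((χ → χ) ∧ ψ) ↔ (¬ψ ↔ (φ ↔ ψ)))) ↔ ((φ → φ) ↔ ¬(φ → ψ)) = 6 ↔ 0 = 0
(((¬ψ ∧ (χ ↔ χ)) → (φ → φ)) ∧ ¬(χ ↔ φ)) ↔ ((((ψ ↔ (φ ↔ ψ)) ∧ (φ → χ)) → (((χ → χ) ∧ ψ) ↔ (¬ψ ↔ (φ ↔ ψ)))) ↔ ((φ → φ) ↔ ¬(φ → ψ))) = 2 ↔ 0 = 4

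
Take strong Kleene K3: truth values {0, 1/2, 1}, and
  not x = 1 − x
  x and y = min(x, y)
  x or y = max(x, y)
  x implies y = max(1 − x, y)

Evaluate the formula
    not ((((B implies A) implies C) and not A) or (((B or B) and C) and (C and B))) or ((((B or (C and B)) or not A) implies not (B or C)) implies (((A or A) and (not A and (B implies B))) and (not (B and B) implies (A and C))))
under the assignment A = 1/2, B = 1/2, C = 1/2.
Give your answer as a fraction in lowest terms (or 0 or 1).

B implies A = 1/2 implies 1/2 = 1/2
(B implies A) implies C = 1/2 implies 1/2 = 1/2
not A = not 1/2 = 1/2
((B implies A) implies C) and not A = 1/2 and 1/2 = 1/2
B or B = 1/2 or 1/2 = 1/2
(B or B) and C = 1/2 and 1/2 = 1/2
C and B = 1/2 and 1/2 = 1/2
((B or B) and C) and (C and B) = 1/2 and 1/2 = 1/2
(((B implies A) implies C) and not A) or (((B or B) and C) and (C and B)) = 1/2 or 1/2 = 1/2
not ((((B implies A) implies C) and not A) or (((B or B) and C) and (C and B))) = not 1/2 = 1/2
C and B = 1/2 and 1/2 = 1/2
B or (C and B) = 1/2 or 1/2 = 1/2
not A = not 1/2 = 1/2
(B or (C and B)) or not A = 1/2 or 1/2 = 1/2
B or C = 1/2 or 1/2 = 1/2
not (B or C) = not 1/2 = 1/2
((B or (C and B)) or not A) implies not (B or C) = 1/2 implies 1/2 = 1/2
A or A = 1/2 or 1/2 = 1/2
not A = not 1/2 = 1/2
B implies B = 1/2 implies 1/2 = 1/2
not A and (B implies B) = 1/2 and 1/2 = 1/2
(A or A) and (not A and (B implies B)) = 1/2 and 1/2 = 1/2
B and B = 1/2 and 1/2 = 1/2
not (B and B) = not 1/2 = 1/2
A and C = 1/2 and 1/2 = 1/2
not (B and B) implies (A and C) = 1/2 implies 1/2 = 1/2
((A or A) and (not A and (B implies B))) and (not (B and B) implies (A and C)) = 1/2 and 1/2 = 1/2
(((B or (C and B)) or not A) implies not (B or C)) implies (((A or A) and (not A and (B implies B))) and (not (B and B) implies (A and C))) = 1/2 implies 1/2 = 1/2
not ((((B implies A) implies C) and not A) or (((B or B) and C) and (C and B))) or ((((B or (C and B)) or not A) implies not (B or C)) implies (((A or A) and (not A and (B implies B))) and (not (B and B) implies (A and C)))) = 1/2 or 1/2 = 1/2

1/2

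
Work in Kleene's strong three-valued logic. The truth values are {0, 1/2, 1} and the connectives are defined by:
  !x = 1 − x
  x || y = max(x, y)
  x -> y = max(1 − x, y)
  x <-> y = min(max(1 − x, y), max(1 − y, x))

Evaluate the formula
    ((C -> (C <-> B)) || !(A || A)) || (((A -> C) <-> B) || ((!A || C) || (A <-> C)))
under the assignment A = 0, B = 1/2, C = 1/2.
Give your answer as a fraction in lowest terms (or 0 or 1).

C <-> B = 1/2 <-> 1/2 = 1/2
C -> (C <-> B) = 1/2 -> 1/2 = 1/2
A || A = 0 || 0 = 0
!(A || A) = !0 = 1
(C -> (C <-> B)) || !(A || A) = 1/2 || 1 = 1
A -> C = 0 -> 1/2 = 1
(A -> C) <-> B = 1 <-> 1/2 = 1/2
!A = !0 = 1
!A || C = 1 || 1/2 = 1
A <-> C = 0 <-> 1/2 = 1/2
(!A || C) || (A <-> C) = 1 || 1/2 = 1
((A -> C) <-> B) || ((!A || C) || (A <-> C)) = 1/2 || 1 = 1
((C -> (C <-> B)) || !(A || A)) || (((A -> C) <-> B) || ((!A || C) || (A <-> C))) = 1 || 1 = 1

1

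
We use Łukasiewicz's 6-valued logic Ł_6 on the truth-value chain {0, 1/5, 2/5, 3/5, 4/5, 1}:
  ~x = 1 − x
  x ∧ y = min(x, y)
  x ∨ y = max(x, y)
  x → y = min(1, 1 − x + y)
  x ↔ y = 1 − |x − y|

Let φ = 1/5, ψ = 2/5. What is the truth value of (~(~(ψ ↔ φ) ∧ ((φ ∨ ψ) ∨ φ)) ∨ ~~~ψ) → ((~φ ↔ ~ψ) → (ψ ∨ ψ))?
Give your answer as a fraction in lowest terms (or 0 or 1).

4/5

ψ ↔ φ = 2/5 ↔ 1/5 = 4/5
~(ψ ↔ φ) = ~4/5 = 1/5
φ ∨ ψ = 1/5 ∨ 2/5 = 2/5
(φ ∨ ψ) ∨ φ = 2/5 ∨ 1/5 = 2/5
~(ψ ↔ φ) ∧ ((φ ∨ ψ) ∨ φ) = 1/5 ∧ 2/5 = 1/5
~(~(ψ ↔ φ) ∧ ((φ ∨ ψ) ∨ φ)) = ~1/5 = 4/5
~ψ = ~2/5 = 3/5
~~ψ = ~3/5 = 2/5
~~~ψ = ~2/5 = 3/5
~(~(ψ ↔ φ) ∧ ((φ ∨ ψ) ∨ φ)) ∨ ~~~ψ = 4/5 ∨ 3/5 = 4/5
~φ = ~1/5 = 4/5
~ψ = ~2/5 = 3/5
~φ ↔ ~ψ = 4/5 ↔ 3/5 = 4/5
ψ ∨ ψ = 2/5 ∨ 2/5 = 2/5
(~φ ↔ ~ψ) → (ψ ∨ ψ) = 4/5 → 2/5 = 3/5
(~(~(ψ ↔ φ) ∧ ((φ ∨ ψ) ∨ φ)) ∨ ~~~ψ) → ((~φ ↔ ~ψ) → (ψ ∨ ψ)) = 4/5 → 3/5 = 4/5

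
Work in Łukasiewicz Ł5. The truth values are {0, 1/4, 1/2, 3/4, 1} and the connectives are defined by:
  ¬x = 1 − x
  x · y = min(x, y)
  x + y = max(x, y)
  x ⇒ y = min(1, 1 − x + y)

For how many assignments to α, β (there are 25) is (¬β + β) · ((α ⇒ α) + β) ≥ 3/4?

value 1: 10 assignments (counts)
value 3/4: 10 assignments (counts)
value 1/2: 5 assignments
So 20 of the 25 assignments meet the threshold.

20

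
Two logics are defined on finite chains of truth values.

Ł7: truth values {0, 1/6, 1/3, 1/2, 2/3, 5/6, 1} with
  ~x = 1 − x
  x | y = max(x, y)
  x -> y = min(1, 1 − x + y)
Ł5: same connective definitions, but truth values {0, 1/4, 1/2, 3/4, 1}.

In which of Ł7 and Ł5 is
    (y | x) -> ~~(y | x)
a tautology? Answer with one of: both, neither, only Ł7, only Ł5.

In Ł7: every assignment gives 1 — tautology.
In Ł5: every assignment gives 1 — tautology.

both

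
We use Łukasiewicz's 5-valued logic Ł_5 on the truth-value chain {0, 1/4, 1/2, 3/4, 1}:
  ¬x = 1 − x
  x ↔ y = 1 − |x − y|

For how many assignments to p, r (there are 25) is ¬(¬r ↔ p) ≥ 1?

2

value 1: 2 assignments (counts)
value 3/4: 4 assignments
value 1/2: 6 assignments
value 1/4: 8 assignments
value 0: 5 assignments
So 2 of the 25 assignments meet the threshold.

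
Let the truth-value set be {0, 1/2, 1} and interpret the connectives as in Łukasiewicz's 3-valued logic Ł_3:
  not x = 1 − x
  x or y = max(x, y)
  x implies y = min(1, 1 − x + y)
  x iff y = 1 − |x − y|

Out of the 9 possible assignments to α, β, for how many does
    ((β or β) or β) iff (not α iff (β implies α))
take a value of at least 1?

4

α = 0, β = 0 ↦ 0  <
α = 0, β = 1/2 ↦ 1  ≥
α = 0, β = 1 ↦ 0  <
α = 1/2, β = 0 ↦ 1/2  <
α = 1/2, β = 1/2 ↦ 1  ≥
α = 1/2, β = 1 ↦ 1  ≥
α = 1, β = 0 ↦ 1  ≥
α = 1, β = 1/2 ↦ 1/2  <
α = 1, β = 1 ↦ 0  <
So 4 of the 9 assignments meet the threshold.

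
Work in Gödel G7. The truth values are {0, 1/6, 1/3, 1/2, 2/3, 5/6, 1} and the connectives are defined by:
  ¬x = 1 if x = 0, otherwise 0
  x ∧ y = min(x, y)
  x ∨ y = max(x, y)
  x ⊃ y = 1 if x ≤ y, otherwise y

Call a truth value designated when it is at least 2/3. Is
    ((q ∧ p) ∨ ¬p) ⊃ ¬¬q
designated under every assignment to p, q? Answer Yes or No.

No

Counterexample: take p = 0, q = 0.
q ∧ p = 0 ∧ 0 = 0
¬p = ¬0 = 1
(q ∧ p) ∨ ¬p = 0 ∨ 1 = 1
¬q = ¬0 = 1
¬¬q = ¬1 = 0
((q ∧ p) ∨ ¬p) ⊃ ¬¬q = 1 ⊃ 0 = 0
This gives 0, which is below 2/3.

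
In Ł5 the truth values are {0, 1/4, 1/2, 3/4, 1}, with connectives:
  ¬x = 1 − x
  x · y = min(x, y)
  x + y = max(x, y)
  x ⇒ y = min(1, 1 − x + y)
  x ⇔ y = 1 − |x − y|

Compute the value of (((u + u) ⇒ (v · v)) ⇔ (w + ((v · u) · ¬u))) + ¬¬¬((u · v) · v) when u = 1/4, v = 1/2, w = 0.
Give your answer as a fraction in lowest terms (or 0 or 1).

3/4

u + u = 1/4 + 1/4 = 1/4
v · v = 1/2 · 1/2 = 1/2
(u + u) ⇒ (v · v) = 1/4 ⇒ 1/2 = 1
v · u = 1/2 · 1/4 = 1/4
¬u = ¬1/4 = 3/4
(v · u) · ¬u = 1/4 · 3/4 = 1/4
w + ((v · u) · ¬u) = 0 + 1/4 = 1/4
((u + u) ⇒ (v · v)) ⇔ (w + ((v · u) · ¬u)) = 1 ⇔ 1/4 = 1/4
u · v = 1/4 · 1/2 = 1/4
(u · v) · v = 1/4 · 1/2 = 1/4
¬((u · v) · v) = ¬1/4 = 3/4
¬¬((u · v) · v) = ¬3/4 = 1/4
¬¬¬((u · v) · v) = ¬1/4 = 3/4
(((u + u) ⇒ (v · v)) ⇔ (w + ((v · u) · ¬u))) + ¬¬¬((u · v) · v) = 1/4 + 3/4 = 3/4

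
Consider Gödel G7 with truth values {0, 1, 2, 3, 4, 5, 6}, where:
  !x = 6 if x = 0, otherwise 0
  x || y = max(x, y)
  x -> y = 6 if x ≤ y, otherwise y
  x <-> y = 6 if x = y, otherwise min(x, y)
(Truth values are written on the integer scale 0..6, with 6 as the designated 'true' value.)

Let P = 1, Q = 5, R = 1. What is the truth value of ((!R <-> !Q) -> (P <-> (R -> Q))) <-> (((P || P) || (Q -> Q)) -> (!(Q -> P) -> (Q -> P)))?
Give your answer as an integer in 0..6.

!R = !1 = 0
!Q = !5 = 0
!R <-> !Q = 0 <-> 0 = 6
R -> Q = 1 -> 5 = 6
P <-> (R -> Q) = 1 <-> 6 = 1
(!R <-> !Q) -> (P <-> (R -> Q)) = 6 -> 1 = 1
P || P = 1 || 1 = 1
Q -> Q = 5 -> 5 = 6
(P || P) || (Q -> Q) = 1 || 6 = 6
Q -> P = 5 -> 1 = 1
!(Q -> P) = !1 = 0
Q -> P = 5 -> 1 = 1
!(Q -> P) -> (Q -> P) = 0 -> 1 = 6
((P || P) || (Q -> Q)) -> (!(Q -> P) -> (Q -> P)) = 6 -> 6 = 6
((!R <-> !Q) -> (P <-> (R -> Q))) <-> (((P || P) || (Q -> Q)) -> (!(Q -> P) -> (Q -> P))) = 1 <-> 6 = 1

1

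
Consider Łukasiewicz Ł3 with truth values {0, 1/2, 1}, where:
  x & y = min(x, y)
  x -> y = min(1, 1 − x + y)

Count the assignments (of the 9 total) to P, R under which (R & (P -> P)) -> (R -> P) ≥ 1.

P = 0, R = 0 ↦ 1  ≥
P = 0, R = 1/2 ↦ 1  ≥
P = 0, R = 1 ↦ 0  <
P = 1/2, R = 0 ↦ 1  ≥
P = 1/2, R = 1/2 ↦ 1  ≥
P = 1/2, R = 1 ↦ 1/2  <
P = 1, R = 0 ↦ 1  ≥
P = 1, R = 1/2 ↦ 1  ≥
P = 1, R = 1 ↦ 1  ≥
So 7 of the 9 assignments meet the threshold.

7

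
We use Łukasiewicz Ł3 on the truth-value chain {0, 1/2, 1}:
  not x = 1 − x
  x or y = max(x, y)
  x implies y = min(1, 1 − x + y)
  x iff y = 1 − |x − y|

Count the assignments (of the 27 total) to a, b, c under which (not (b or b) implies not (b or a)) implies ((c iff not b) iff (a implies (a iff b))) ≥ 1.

value 1: 14 assignments (counts)
value 1/2: 9 assignments
value 0: 4 assignments
So 14 of the 27 assignments meet the threshold.

14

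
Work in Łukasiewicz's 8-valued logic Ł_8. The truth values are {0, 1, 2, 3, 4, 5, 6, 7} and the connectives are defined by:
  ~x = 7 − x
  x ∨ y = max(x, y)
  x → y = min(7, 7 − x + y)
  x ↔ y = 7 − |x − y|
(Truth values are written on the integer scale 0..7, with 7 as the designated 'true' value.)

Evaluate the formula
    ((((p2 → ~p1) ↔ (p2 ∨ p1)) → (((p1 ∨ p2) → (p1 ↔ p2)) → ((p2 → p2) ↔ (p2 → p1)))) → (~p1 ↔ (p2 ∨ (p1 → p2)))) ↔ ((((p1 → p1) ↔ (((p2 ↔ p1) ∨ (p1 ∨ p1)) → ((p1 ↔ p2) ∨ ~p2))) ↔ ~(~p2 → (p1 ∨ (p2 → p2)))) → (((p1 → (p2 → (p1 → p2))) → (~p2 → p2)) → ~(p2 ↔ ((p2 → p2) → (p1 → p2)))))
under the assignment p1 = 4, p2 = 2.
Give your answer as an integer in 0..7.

~p1 = ~4 = 3
p2 → ~p1 = 2 → 3 = 7
p2 ∨ p1 = 2 ∨ 4 = 4
(p2 → ~p1) ↔ (p2 ∨ p1) = 7 ↔ 4 = 4
p1 ∨ p2 = 4 ∨ 2 = 4
p1 ↔ p2 = 4 ↔ 2 = 5
(p1 ∨ p2) → (p1 ↔ p2) = 4 → 5 = 7
p2 → p2 = 2 → 2 = 7
p2 → p1 = 2 → 4 = 7
(p2 → p2) ↔ (p2 → p1) = 7 ↔ 7 = 7
((p1 ∨ p2) → (p1 ↔ p2)) → ((p2 → p2) ↔ (p2 → p1)) = 7 → 7 = 7
((p2 → ~p1) ↔ (p2 ∨ p1)) → (((p1 ∨ p2) → (p1 ↔ p2)) → ((p2 → p2) ↔ (p2 → p1))) = 4 → 7 = 7
~p1 = ~4 = 3
p1 → p2 = 4 → 2 = 5
p2 ∨ (p1 → p2) = 2 ∨ 5 = 5
~p1 ↔ (p2 ∨ (p1 → p2)) = 3 ↔ 5 = 5
(((p2 → ~p1) ↔ (p2 ∨ p1)) → (((p1 ∨ p2) → (p1 ↔ p2)) → ((p2 → p2) ↔ (p2 → p1)))) → (~p1 ↔ (p2 ∨ (p1 → p2))) = 7 → 5 = 5
p1 → p1 = 4 → 4 = 7
p2 ↔ p1 = 2 ↔ 4 = 5
p1 ∨ p1 = 4 ∨ 4 = 4
(p2 ↔ p1) ∨ (p1 ∨ p1) = 5 ∨ 4 = 5
p1 ↔ p2 = 4 ↔ 2 = 5
~p2 = ~2 = 5
(p1 ↔ p2) ∨ ~p2 = 5 ∨ 5 = 5
((p2 ↔ p1) ∨ (p1 ∨ p1)) → ((p1 ↔ p2) ∨ ~p2) = 5 → 5 = 7
(p1 → p1) ↔ (((p2 ↔ p1) ∨ (p1 ∨ p1)) → ((p1 ↔ p2) ∨ ~p2)) = 7 ↔ 7 = 7
~p2 = ~2 = 5
p2 → p2 = 2 → 2 = 7
p1 ∨ (p2 → p2) = 4 ∨ 7 = 7
~p2 → (p1 ∨ (p2 → p2)) = 5 → 7 = 7
~(~p2 → (p1 ∨ (p2 → p2))) = ~7 = 0
((p1 → p1) ↔ (((p2 ↔ p1) ∨ (p1 ∨ p1)) → ((p1 ↔ p2) ∨ ~p2))) ↔ ~(~p2 → (p1 ∨ (p2 → p2))) = 7 ↔ 0 = 0
p1 → p2 = 4 → 2 = 5
p2 → (p1 → p2) = 2 → 5 = 7
p1 → (p2 → (p1 → p2)) = 4 → 7 = 7
~p2 = ~2 = 5
~p2 → p2 = 5 → 2 = 4
(p1 → (p2 → (p1 → p2))) → (~p2 → p2) = 7 → 4 = 4
p2 → p2 = 2 → 2 = 7
p1 → p2 = 4 → 2 = 5
(p2 → p2) → (p1 → p2) = 7 → 5 = 5
p2 ↔ ((p2 → p2) → (p1 → p2)) = 2 ↔ 5 = 4
~(p2 ↔ ((p2 → p2) → (p1 → p2))) = ~4 = 3
((p1 → (p2 → (p1 → p2))) → (~p2 → p2)) → ~(p2 ↔ ((p2 → p2) → (p1 → p2))) = 4 → 3 = 6
(((p1 → p1) ↔ (((p2 ↔ p1) ∨ (p1 ∨ p1)) → ((p1 ↔ p2) ∨ ~p2))) ↔ ~(~p2 → (p1 ∨ (p2 → p2)))) → (((p1 → (p2 → (p1 → p2))) → (~p2 → p2)) → ~(p2 ↔ ((p2 → p2) → (p1 → p2)))) = 0 → 6 = 7
((((p2 → ~p1) ↔ (p2 ∨ p1)) → (((p1 ∨ p2) → (p1 ↔ p2)) → ((p2 → p2) ↔ (p2 → p1)))) → (~p1 ↔ (p2 ∨ (p1 → p2)))) ↔ ((((p1 → p1) ↔ (((p2 ↔ p1) ∨ (p1 ∨ p1)) → ((p1 ↔ p2) ∨ ~p2))) ↔ ~(~p2 → (p1 ∨ (p2 → p2)))) → (((p1 → (p2 → (p1 → p2))) → (~p2 → p2)) → ~(p2 ↔ ((p2 → p2) → (p1 → p2))))) = 5 ↔ 7 = 5

5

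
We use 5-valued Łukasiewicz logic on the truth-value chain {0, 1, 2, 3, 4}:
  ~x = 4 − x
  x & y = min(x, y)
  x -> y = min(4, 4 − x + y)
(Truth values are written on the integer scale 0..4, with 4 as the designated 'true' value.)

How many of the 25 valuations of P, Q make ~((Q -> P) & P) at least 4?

value 4: 5 assignments (counts)
value 3: 5 assignments
value 2: 5 assignments
value 1: 5 assignments
value 0: 5 assignments
So 5 of the 25 assignments meet the threshold.

5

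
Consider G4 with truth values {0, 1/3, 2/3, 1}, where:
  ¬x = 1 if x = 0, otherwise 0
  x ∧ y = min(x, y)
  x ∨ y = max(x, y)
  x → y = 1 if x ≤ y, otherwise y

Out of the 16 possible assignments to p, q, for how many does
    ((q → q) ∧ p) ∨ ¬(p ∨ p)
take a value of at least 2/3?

p = 0, q = 0 ↦ 1  ≥
p = 0, q = 1/3 ↦ 1  ≥
p = 0, q = 2/3 ↦ 1  ≥
p = 0, q = 1 ↦ 1  ≥
p = 1/3, q = 0 ↦ 1/3  <
p = 1/3, q = 1/3 ↦ 1/3  <
p = 1/3, q = 2/3 ↦ 1/3  <
p = 1/3, q = 1 ↦ 1/3  <
p = 2/3, q = 0 ↦ 2/3  ≥
p = 2/3, q = 1/3 ↦ 2/3  ≥
p = 2/3, q = 2/3 ↦ 2/3  ≥
p = 2/3, q = 1 ↦ 2/3  ≥
p = 1, q = 0 ↦ 1  ≥
p = 1, q = 1/3 ↦ 1  ≥
p = 1, q = 2/3 ↦ 1  ≥
p = 1, q = 1 ↦ 1  ≥
So 12 of the 16 assignments meet the threshold.

12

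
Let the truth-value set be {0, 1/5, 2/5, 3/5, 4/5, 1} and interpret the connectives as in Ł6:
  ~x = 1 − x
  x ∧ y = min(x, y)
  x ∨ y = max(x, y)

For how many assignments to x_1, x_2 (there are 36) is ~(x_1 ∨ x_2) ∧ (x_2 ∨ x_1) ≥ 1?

value 2/5: 12 assignments
value 1/5: 12 assignments
value 0: 12 assignments
So 0 of the 36 assignments meet the threshold.

0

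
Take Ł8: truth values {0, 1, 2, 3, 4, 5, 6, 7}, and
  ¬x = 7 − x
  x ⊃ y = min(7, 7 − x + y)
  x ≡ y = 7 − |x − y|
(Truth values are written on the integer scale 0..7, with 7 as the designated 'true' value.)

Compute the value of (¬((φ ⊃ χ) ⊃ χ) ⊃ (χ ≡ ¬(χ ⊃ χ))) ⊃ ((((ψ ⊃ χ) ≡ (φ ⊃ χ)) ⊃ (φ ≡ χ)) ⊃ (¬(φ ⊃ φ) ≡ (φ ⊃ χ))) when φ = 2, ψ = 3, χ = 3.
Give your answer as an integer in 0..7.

1

φ ⊃ χ = 2 ⊃ 3 = 7
(φ ⊃ χ) ⊃ χ = 7 ⊃ 3 = 3
¬((φ ⊃ χ) ⊃ χ) = ¬3 = 4
χ ⊃ χ = 3 ⊃ 3 = 7
¬(χ ⊃ χ) = ¬7 = 0
χ ≡ ¬(χ ⊃ χ) = 3 ≡ 0 = 4
¬((φ ⊃ χ) ⊃ χ) ⊃ (χ ≡ ¬(χ ⊃ χ)) = 4 ⊃ 4 = 7
ψ ⊃ χ = 3 ⊃ 3 = 7
φ ⊃ χ = 2 ⊃ 3 = 7
(ψ ⊃ χ) ≡ (φ ⊃ χ) = 7 ≡ 7 = 7
φ ≡ χ = 2 ≡ 3 = 6
((ψ ⊃ χ) ≡ (φ ⊃ χ)) ⊃ (φ ≡ χ) = 7 ⊃ 6 = 6
φ ⊃ φ = 2 ⊃ 2 = 7
¬(φ ⊃ φ) = ¬7 = 0
φ ⊃ χ = 2 ⊃ 3 = 7
¬(φ ⊃ φ) ≡ (φ ⊃ χ) = 0 ≡ 7 = 0
(((ψ ⊃ χ) ≡ (φ ⊃ χ)) ⊃ (φ ≡ χ)) ⊃ (¬(φ ⊃ φ) ≡ (φ ⊃ χ)) = 6 ⊃ 0 = 1
(¬((φ ⊃ χ) ⊃ χ) ⊃ (χ ≡ ¬(χ ⊃ χ))) ⊃ ((((ψ ⊃ χ) ≡ (φ ⊃ χ)) ⊃ (φ ≡ χ)) ⊃ (¬(φ ⊃ φ) ≡ (φ ⊃ χ))) = 7 ⊃ 1 = 1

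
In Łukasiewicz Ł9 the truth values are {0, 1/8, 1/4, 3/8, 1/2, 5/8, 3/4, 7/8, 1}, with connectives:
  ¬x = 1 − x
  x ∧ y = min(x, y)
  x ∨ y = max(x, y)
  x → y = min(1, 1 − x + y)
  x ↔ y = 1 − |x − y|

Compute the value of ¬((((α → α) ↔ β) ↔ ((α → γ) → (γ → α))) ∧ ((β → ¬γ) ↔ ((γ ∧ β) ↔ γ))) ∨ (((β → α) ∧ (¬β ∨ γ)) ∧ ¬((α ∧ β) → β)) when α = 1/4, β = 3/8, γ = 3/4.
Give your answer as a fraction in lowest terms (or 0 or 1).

1/4

α → α = 1/4 → 1/4 = 1
(α → α) ↔ β = 1 ↔ 3/8 = 3/8
α → γ = 1/4 → 3/4 = 1
γ → α = 3/4 → 1/4 = 1/2
(α → γ) → (γ → α) = 1 → 1/2 = 1/2
((α → α) ↔ β) ↔ ((α → γ) → (γ → α)) = 3/8 ↔ 1/2 = 7/8
¬γ = ¬3/4 = 1/4
β → ¬γ = 3/8 → 1/4 = 7/8
γ ∧ β = 3/4 ∧ 3/8 = 3/8
(γ ∧ β) ↔ γ = 3/8 ↔ 3/4 = 5/8
(β → ¬γ) ↔ ((γ ∧ β) ↔ γ) = 7/8 ↔ 5/8 = 3/4
(((α → α) ↔ β) ↔ ((α → γ) → (γ → α))) ∧ ((β → ¬γ) ↔ ((γ ∧ β) ↔ γ)) = 7/8 ∧ 3/4 = 3/4
¬((((α → α) ↔ β) ↔ ((α → γ) → (γ → α))) ∧ ((β → ¬γ) ↔ ((γ ∧ β) ↔ γ))) = ¬3/4 = 1/4
β → α = 3/8 → 1/4 = 7/8
¬β = ¬3/8 = 5/8
¬β ∨ γ = 5/8 ∨ 3/4 = 3/4
(β → α) ∧ (¬β ∨ γ) = 7/8 ∧ 3/4 = 3/4
α ∧ β = 1/4 ∧ 3/8 = 1/4
(α ∧ β) → β = 1/4 → 3/8 = 1
¬((α ∧ β) → β) = ¬1 = 0
((β → α) ∧ (¬β ∨ γ)) ∧ ¬((α ∧ β) → β) = 3/4 ∧ 0 = 0
¬((((α → α) ↔ β) ↔ ((α → γ) → (γ → α))) ∧ ((β → ¬γ) ↔ ((γ ∧ β) ↔ γ))) ∨ (((β → α) ∧ (¬β ∨ γ)) ∧ ¬((α ∧ β) → β)) = 1/4 ∨ 0 = 1/4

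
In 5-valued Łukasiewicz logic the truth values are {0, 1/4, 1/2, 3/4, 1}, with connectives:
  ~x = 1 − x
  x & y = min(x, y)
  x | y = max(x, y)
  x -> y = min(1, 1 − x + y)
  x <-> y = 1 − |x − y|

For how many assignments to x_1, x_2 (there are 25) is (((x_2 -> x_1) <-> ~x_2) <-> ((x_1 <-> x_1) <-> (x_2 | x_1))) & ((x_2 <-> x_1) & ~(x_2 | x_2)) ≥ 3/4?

1

value 3/4: 1 assignment (counts)
value 1/2: 8 assignments
value 1/4: 9 assignments
value 0: 7 assignments
So 1 of the 25 assignments meets the threshold.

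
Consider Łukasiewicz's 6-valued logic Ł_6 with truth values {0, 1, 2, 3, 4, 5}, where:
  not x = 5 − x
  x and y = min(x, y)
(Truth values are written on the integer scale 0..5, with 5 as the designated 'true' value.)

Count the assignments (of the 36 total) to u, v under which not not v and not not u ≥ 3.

9

value 5: 1 assignment (counts)
value 4: 3 assignments (counts)
value 3: 5 assignments (counts)
value 2: 7 assignments
value 1: 9 assignments
value 0: 11 assignments
So 9 of the 36 assignments meet the threshold.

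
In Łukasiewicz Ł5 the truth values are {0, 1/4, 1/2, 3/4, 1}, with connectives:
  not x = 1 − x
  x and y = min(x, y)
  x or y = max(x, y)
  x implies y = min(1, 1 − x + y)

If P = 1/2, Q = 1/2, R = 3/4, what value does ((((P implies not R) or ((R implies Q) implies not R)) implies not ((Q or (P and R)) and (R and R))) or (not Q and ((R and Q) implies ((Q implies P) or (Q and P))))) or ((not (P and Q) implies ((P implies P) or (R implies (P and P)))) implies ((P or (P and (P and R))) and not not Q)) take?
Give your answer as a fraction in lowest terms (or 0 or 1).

3/4

not R = not 3/4 = 1/4
P implies not R = 1/2 implies 1/4 = 3/4
R implies Q = 3/4 implies 1/2 = 3/4
not R = not 3/4 = 1/4
(R implies Q) implies not R = 3/4 implies 1/4 = 1/2
(P implies not R) or ((R implies Q) implies not R) = 3/4 or 1/2 = 3/4
P and R = 1/2 and 3/4 = 1/2
Q or (P and R) = 1/2 or 1/2 = 1/2
R and R = 3/4 and 3/4 = 3/4
(Q or (P and R)) and (R and R) = 1/2 and 3/4 = 1/2
not ((Q or (P and R)) and (R and R)) = not 1/2 = 1/2
((P implies not R) or ((R implies Q) implies not R)) implies not ((Q or (P and R)) and (R and R)) = 3/4 implies 1/2 = 3/4
not Q = not 1/2 = 1/2
R and Q = 3/4 and 1/2 = 1/2
Q implies P = 1/2 implies 1/2 = 1
Q and P = 1/2 and 1/2 = 1/2
(Q implies P) or (Q and P) = 1 or 1/2 = 1
(R and Q) implies ((Q implies P) or (Q and P)) = 1/2 implies 1 = 1
not Q and ((R and Q) implies ((Q implies P) or (Q and P))) = 1/2 and 1 = 1/2
(((P implies not R) or ((R implies Q) implies not R)) implies not ((Q or (P and R)) and (R and R))) or (not Q and ((R and Q) implies ((Q implies P) or (Q and P)))) = 3/4 or 1/2 = 3/4
P and Q = 1/2 and 1/2 = 1/2
not (P and Q) = not 1/2 = 1/2
P implies P = 1/2 implies 1/2 = 1
P and P = 1/2 and 1/2 = 1/2
R implies (P and P) = 3/4 implies 1/2 = 3/4
(P implies P) or (R implies (P and P)) = 1 or 3/4 = 1
not (P and Q) implies ((P implies P) or (R implies (P and P))) = 1/2 implies 1 = 1
P and R = 1/2 and 3/4 = 1/2
P and (P and R) = 1/2 and 1/2 = 1/2
P or (P and (P and R)) = 1/2 or 1/2 = 1/2
not Q = not 1/2 = 1/2
not not Q = not 1/2 = 1/2
(P or (P and (P and R))) and not not Q = 1/2 and 1/2 = 1/2
(not (P and Q) implies ((P implies P) or (R implies (P and P)))) implies ((P or (P and (P and R))) and not not Q) = 1 implies 1/2 = 1/2
((((P implies not R) or ((R implies Q) implies not R)) implies not ((Q or (P and R)) and (R and R))) or (not Q and ((R and Q) implies ((Q implies P) or (Q and P))))) or ((not (P and Q) implies ((P implies P) or (R implies (P and P)))) implies ((P or (P and (P and R))) and not not Q)) = 3/4 or 1/2 = 3/4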